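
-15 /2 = -7.50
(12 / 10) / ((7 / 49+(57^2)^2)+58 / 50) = 70 / 615766801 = 0.00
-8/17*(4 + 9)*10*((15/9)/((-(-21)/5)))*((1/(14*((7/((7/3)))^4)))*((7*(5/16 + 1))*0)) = 0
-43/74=-0.58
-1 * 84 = -84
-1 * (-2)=2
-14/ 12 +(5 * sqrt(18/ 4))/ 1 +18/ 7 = 59/ 42 +15 * sqrt(2)/ 2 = 12.01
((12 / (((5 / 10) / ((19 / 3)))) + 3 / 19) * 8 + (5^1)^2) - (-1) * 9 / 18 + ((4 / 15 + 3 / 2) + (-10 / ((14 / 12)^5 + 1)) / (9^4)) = 78474289277 / 63055395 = 1244.53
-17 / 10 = -1.70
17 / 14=1.21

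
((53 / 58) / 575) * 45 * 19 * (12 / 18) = 3021 / 3335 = 0.91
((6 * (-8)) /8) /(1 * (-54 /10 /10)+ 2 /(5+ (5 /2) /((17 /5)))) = 31.37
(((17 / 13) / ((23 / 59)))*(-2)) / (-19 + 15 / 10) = 0.38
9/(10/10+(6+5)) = 3/4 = 0.75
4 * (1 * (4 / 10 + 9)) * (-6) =-225.60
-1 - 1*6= -7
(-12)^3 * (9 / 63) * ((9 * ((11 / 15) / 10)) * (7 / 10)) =-14256 / 125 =-114.05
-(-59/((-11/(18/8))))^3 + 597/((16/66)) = 60054957/85184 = 705.00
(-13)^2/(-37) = -169/37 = -4.57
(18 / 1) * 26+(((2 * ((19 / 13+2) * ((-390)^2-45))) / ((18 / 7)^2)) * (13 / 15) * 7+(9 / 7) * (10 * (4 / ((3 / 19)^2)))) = 40671191 / 42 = 968361.69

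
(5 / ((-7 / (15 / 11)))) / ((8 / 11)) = -75 / 56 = -1.34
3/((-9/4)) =-4/3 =-1.33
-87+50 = -37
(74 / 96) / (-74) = -1 / 96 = -0.01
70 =70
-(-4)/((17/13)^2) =676/289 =2.34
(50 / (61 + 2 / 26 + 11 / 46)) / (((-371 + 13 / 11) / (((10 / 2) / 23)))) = -17875 / 37290339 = -0.00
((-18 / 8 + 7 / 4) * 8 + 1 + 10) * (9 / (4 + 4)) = 63 / 8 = 7.88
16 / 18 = 8 / 9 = 0.89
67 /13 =5.15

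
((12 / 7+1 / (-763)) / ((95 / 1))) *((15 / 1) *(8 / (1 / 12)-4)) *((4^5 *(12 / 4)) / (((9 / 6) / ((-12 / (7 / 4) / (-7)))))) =35461398528 / 710353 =49920.81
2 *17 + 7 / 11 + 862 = 9863 / 11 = 896.64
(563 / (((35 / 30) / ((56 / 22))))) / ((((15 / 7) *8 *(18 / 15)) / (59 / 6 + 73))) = 1958677 / 396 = 4946.15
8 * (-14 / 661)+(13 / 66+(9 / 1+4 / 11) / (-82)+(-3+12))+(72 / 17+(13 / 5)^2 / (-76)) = 377254559591 / 28886955900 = 13.06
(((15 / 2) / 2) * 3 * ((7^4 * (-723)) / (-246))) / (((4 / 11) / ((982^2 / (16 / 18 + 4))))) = 56497237123005 / 1312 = 43061918538.88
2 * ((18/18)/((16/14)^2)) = 49/32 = 1.53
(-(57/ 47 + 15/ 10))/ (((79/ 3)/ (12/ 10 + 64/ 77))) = -59823/ 285901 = -0.21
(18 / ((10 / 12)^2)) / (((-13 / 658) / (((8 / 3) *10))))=-2274048 / 65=-34985.35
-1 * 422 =-422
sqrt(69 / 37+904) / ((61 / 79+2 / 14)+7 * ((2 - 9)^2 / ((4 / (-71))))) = -0.00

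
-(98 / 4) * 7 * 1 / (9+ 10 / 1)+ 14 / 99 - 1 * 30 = -146285 / 3762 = -38.88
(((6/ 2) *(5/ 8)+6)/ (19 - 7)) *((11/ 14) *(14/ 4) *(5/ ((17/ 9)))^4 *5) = 4736221875/ 10690688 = 443.02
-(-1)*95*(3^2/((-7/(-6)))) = 5130/7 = 732.86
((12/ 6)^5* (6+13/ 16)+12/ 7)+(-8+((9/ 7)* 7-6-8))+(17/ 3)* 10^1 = 5531/ 21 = 263.38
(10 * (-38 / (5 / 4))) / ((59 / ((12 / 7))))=-3648 / 413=-8.83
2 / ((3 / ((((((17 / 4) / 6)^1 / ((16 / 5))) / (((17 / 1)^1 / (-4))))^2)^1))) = 25 / 13824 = 0.00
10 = 10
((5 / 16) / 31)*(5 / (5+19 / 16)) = 25 / 3069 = 0.01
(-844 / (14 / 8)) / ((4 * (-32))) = 211 / 56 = 3.77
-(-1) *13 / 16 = 13 / 16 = 0.81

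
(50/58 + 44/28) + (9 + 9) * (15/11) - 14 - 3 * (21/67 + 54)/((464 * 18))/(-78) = 4846811225/373429056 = 12.98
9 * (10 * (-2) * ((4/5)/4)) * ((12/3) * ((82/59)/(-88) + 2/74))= -38844/24013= -1.62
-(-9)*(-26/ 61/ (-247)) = 18/ 1159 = 0.02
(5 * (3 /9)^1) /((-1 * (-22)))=5 /66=0.08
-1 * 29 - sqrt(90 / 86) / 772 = -29 - 3 * sqrt(215) / 33196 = -29.00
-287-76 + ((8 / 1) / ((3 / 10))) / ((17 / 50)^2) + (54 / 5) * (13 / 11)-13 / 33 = -1906602 / 15895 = -119.95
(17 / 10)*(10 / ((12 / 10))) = 14.17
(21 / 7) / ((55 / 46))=138 / 55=2.51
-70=-70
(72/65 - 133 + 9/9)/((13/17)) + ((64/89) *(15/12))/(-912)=-733742653/4286685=-171.17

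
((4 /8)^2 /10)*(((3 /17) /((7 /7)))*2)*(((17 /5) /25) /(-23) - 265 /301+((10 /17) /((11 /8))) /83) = -8876439624 /1141676256875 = -0.01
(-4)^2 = 16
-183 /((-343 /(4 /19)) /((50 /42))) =6100 /45619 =0.13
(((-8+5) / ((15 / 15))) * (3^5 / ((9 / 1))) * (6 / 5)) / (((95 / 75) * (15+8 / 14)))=-10206 / 2071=-4.93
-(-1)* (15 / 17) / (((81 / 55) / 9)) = 275 / 51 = 5.39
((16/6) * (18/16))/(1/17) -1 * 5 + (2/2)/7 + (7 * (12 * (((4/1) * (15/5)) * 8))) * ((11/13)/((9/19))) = 14451.07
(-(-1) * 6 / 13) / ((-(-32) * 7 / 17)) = 51 / 1456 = 0.04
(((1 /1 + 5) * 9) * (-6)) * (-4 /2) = 648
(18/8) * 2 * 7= 63/2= 31.50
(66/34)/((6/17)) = 5.50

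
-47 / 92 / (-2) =47 / 184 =0.26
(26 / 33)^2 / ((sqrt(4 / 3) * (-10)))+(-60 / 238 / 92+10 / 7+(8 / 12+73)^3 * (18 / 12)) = 2110204843 / 3519-169 * sqrt(3) / 5445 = 599660.32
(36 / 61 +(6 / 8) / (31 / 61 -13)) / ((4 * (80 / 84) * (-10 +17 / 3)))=-413973 / 12891008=-0.03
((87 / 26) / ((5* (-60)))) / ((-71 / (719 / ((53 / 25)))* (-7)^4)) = 20851 / 939636152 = 0.00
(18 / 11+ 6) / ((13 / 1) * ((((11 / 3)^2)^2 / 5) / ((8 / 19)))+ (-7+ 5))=272160 / 39708317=0.01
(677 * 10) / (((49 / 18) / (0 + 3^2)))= 1096740 / 49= 22382.45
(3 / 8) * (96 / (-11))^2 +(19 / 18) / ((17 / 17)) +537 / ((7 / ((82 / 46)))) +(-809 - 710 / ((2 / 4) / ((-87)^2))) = -3769090514509 / 350658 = -10748622.63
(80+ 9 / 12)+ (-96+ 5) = -41 / 4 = -10.25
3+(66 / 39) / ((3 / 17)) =491 / 39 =12.59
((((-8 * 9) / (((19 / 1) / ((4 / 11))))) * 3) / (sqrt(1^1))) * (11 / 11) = -864 / 209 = -4.13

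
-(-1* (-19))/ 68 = -19/ 68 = -0.28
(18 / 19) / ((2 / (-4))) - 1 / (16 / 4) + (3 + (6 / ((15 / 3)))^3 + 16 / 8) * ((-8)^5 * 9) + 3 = -1984167.08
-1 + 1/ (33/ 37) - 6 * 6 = -1184/ 33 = -35.88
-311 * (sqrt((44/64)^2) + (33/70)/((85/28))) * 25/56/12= -1782341/182784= -9.75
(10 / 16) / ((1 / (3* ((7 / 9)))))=35 / 24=1.46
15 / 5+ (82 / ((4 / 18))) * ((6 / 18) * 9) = 1110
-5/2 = -2.50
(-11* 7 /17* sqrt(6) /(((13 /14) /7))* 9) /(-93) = 22638* sqrt(6) /6851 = 8.09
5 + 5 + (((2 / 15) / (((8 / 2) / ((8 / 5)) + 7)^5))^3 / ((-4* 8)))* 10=102472607451654888501866 / 10247260745165488851825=10.00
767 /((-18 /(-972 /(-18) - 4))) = -19175 /9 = -2130.56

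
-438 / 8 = -219 / 4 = -54.75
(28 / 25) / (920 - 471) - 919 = -10315747 / 11225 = -919.00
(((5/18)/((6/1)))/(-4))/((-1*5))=1/432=0.00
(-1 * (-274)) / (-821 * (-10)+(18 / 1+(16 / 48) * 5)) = 0.03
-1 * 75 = -75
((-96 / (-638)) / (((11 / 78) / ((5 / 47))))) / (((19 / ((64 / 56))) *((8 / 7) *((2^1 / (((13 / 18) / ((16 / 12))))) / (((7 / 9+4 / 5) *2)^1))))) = 47996 / 9400611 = 0.01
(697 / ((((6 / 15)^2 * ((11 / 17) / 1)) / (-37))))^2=120128724105625 / 1936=62049960798.36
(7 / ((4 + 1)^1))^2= 49 / 25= 1.96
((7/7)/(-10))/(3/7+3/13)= -91/600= -0.15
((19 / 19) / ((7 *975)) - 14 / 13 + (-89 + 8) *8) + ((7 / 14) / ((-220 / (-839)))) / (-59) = -23001440443 / 35435400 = -649.11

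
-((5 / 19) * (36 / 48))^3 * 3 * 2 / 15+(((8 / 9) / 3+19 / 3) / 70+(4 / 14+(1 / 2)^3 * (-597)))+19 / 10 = -3001214435 / 41483232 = -72.35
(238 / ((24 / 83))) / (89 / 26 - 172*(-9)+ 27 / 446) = 28633423 / 53973012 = 0.53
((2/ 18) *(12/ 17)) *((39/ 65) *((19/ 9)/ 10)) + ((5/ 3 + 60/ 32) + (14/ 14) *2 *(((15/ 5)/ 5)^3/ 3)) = 565427/ 153000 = 3.70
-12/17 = -0.71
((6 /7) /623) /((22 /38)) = 114 /47971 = 0.00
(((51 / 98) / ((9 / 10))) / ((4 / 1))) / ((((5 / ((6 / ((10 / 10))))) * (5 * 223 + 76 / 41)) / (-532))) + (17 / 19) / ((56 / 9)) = 0.06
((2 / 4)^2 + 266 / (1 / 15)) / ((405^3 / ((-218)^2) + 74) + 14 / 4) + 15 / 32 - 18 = -33265280323 / 2243623520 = -14.83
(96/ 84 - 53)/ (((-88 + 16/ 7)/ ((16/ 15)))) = 242/ 375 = 0.65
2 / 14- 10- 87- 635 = -5123 / 7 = -731.86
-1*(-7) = 7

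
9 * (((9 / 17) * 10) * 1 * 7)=5670 / 17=333.53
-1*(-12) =12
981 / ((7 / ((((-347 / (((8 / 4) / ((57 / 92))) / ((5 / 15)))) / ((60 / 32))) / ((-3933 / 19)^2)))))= -718637 / 11497815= -0.06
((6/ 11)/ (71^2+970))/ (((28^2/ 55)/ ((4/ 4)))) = 15/ 2356312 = 0.00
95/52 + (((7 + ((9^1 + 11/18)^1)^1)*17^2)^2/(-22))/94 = -97053278713/8710416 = -11142.21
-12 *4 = -48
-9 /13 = -0.69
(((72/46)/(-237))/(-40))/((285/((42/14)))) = 3/1726150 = 0.00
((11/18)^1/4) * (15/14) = 55/336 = 0.16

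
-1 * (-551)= 551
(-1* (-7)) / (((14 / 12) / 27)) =162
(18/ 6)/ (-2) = -1.50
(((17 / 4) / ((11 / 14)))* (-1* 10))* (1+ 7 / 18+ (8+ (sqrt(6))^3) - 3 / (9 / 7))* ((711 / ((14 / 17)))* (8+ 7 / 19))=-490067415* sqrt(6) / 209 - 2305131915 / 836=-8500947.78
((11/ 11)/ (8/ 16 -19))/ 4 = -1/ 74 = -0.01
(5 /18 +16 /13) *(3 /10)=0.45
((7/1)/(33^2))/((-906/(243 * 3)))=-189/36542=-0.01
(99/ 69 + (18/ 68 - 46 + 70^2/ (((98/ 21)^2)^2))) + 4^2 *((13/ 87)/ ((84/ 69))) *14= -43168481/ 6667332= -6.47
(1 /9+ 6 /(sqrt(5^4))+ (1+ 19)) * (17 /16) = 77843 /3600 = 21.62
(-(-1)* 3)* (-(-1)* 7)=21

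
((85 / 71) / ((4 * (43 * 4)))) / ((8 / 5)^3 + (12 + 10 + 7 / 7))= 10625 / 165448176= 0.00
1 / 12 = 0.08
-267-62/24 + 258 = -139/12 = -11.58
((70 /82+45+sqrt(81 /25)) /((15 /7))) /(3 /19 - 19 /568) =737989336 /4129725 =178.70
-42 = -42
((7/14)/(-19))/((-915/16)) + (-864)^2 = 12977832968/17385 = 746496.00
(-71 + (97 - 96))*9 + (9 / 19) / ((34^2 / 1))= -13837311 / 21964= -630.00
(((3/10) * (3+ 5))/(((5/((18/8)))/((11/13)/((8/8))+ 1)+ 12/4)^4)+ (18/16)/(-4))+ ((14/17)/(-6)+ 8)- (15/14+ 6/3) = 685194763350143/151667185477920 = 4.52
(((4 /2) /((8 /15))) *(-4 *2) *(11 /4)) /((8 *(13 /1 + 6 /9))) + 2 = 817 /656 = 1.25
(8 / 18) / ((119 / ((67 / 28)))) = 67 / 7497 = 0.01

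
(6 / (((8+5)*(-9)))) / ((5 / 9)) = -0.09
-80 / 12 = -20 / 3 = -6.67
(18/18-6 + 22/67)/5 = -313/335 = -0.93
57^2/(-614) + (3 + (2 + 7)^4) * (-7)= -28215321/614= -45953.29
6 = 6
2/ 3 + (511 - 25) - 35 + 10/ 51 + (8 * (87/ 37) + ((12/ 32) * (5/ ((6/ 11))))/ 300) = 284218439/ 603840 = 470.69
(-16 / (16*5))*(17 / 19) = -17 / 95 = -0.18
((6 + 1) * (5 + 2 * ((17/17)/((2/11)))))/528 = 7/33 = 0.21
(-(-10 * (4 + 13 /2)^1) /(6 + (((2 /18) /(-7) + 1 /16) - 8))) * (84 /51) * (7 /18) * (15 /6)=-2881200 /33473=-86.08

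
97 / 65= 1.49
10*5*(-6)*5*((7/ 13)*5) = -52500/ 13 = -4038.46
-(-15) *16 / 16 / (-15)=-1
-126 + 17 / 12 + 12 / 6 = -1471 / 12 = -122.58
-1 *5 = -5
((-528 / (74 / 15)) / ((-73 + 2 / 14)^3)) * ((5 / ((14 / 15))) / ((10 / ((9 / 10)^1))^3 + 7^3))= 392931 / 454469587414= 0.00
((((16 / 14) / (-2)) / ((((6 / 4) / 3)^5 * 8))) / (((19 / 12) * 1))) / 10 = -96 / 665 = -0.14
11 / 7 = 1.57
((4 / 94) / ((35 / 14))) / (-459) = -4 / 107865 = -0.00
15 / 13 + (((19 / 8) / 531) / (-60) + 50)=169494953 / 3313440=51.15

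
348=348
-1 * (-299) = 299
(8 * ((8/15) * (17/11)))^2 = 1183744/27225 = 43.48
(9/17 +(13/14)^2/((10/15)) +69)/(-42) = -1.69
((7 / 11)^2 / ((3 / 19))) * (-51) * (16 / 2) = -1046.41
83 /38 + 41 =1641 /38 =43.18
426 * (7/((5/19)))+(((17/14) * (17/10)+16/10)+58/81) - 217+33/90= 25218679/2268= 11119.35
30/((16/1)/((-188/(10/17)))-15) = -4794/2405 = -1.99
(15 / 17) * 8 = 7.06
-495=-495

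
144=144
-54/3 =-18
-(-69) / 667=3 / 29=0.10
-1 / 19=-0.05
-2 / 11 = -0.18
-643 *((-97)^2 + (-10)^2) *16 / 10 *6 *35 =-2054400432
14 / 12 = 7 / 6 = 1.17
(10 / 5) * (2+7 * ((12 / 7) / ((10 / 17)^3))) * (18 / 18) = 15239 / 125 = 121.91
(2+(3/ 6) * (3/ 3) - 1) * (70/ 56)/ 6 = 5/ 16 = 0.31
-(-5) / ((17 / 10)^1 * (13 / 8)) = 400 / 221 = 1.81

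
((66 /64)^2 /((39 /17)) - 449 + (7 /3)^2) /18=-53085965 /2156544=-24.62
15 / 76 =0.20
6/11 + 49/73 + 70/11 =6087/803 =7.58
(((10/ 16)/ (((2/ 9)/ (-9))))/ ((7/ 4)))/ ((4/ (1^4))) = -405/ 112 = -3.62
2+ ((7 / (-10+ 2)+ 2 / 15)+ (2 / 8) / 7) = 1087 / 840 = 1.29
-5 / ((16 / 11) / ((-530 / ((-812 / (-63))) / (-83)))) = -131175 / 77024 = -1.70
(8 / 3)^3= 512 / 27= 18.96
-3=-3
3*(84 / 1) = 252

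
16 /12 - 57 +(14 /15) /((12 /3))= -1663 /30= -55.43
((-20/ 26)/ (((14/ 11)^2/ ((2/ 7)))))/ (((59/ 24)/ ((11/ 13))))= -159720/ 3420053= -0.05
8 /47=0.17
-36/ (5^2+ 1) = -18/ 13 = -1.38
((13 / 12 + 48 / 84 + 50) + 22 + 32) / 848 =8875 / 71232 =0.12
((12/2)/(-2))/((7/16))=-48/7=-6.86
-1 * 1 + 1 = 0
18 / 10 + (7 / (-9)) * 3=-8 / 15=-0.53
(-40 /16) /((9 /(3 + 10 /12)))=-115 /108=-1.06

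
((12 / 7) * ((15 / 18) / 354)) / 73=5 / 90447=0.00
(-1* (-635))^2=403225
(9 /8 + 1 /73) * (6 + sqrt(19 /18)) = 665 * sqrt(38) /3504 + 1995 /292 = 8.00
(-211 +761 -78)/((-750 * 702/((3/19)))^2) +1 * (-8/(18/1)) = -617716124941/1389861281250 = -0.44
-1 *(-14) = 14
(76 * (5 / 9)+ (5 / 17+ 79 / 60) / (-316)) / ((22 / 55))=40822271 / 386784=105.54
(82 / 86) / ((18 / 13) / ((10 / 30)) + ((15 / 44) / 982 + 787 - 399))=23029864 / 9471806897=0.00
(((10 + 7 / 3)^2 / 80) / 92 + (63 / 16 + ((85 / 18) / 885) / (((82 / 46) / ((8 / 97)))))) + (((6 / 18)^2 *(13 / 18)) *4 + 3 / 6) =668565524783 / 139884770880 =4.78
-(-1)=1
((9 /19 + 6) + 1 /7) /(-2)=-440 /133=-3.31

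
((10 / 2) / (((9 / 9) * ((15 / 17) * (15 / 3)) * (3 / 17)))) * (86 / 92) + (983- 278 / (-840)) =989.33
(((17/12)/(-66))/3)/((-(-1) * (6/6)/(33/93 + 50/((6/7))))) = -46393/110484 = -0.42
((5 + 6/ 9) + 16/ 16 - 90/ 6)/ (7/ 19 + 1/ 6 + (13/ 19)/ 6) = -475/ 37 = -12.84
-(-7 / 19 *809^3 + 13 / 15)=55594888298 / 285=195069783.50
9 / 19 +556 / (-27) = -10321 / 513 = -20.12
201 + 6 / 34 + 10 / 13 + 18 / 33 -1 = 489825 / 2431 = 201.49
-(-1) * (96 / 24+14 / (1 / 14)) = 200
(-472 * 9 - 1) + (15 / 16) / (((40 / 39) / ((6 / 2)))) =-543521 / 128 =-4246.26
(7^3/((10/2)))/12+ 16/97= 34231/5820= 5.88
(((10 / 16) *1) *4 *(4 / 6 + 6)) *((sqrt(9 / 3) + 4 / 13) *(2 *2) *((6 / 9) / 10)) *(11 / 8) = 220 / 117 + 55 *sqrt(3) / 9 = 12.47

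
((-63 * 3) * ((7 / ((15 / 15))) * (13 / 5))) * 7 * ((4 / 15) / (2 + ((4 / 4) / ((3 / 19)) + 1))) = -17199 / 25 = -687.96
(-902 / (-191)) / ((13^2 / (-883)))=-796466 / 32279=-24.67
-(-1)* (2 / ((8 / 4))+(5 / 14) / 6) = 89 / 84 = 1.06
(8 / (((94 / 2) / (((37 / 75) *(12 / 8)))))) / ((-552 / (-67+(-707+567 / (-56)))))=77367 / 432400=0.18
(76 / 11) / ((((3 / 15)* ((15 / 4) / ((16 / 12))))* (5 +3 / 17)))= 2584 / 1089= 2.37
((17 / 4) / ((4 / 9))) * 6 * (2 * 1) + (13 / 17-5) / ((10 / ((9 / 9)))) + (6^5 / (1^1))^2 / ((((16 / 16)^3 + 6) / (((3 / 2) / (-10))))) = -3083502879 / 2380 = -1295589.44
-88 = -88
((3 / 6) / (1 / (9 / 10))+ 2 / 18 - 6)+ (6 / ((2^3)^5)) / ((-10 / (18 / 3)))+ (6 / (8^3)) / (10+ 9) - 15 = -57261479 / 2801664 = -20.44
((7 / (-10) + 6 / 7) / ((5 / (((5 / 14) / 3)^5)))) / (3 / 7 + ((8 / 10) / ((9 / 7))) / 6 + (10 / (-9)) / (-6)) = 6875 / 6563604096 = 0.00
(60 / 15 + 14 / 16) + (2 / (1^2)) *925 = 14839 / 8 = 1854.88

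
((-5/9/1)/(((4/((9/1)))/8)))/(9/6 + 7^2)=-20/101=-0.20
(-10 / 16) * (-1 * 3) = 15 / 8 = 1.88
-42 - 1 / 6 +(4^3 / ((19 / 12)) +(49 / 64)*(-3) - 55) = -215387 / 3648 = -59.04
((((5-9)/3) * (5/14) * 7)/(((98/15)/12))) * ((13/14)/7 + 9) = -134250/2401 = -55.91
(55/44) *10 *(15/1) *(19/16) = 7125/32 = 222.66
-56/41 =-1.37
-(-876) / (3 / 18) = 5256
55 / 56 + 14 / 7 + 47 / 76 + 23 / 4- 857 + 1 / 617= -556470619 / 656488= -847.65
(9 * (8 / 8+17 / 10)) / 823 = 243 / 8230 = 0.03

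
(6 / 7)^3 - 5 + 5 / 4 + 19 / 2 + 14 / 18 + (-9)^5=-59041.84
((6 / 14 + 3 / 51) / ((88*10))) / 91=29 / 4764760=0.00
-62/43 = -1.44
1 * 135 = 135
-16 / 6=-8 / 3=-2.67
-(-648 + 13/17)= 11003/17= 647.24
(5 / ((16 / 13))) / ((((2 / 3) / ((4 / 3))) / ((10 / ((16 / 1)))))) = 325 / 64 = 5.08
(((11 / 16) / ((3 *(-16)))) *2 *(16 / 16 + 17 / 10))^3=-0.00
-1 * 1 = -1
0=0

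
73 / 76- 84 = -6311 / 76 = -83.04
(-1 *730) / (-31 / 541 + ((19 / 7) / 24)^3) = 1872612725760 / 143279873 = 13069.61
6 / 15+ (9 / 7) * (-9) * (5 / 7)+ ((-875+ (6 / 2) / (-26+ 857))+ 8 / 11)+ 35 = -632398554 / 746515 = -847.13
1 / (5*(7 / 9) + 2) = 9 / 53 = 0.17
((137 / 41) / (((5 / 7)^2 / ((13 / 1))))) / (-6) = -87269 / 6150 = -14.19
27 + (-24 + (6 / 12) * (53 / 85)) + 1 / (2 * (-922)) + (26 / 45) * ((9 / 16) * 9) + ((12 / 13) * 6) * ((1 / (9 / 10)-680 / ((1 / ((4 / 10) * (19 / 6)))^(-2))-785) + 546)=-414033325589 / 113166280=-3658.63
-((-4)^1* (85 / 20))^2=-289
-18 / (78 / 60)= -180 / 13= -13.85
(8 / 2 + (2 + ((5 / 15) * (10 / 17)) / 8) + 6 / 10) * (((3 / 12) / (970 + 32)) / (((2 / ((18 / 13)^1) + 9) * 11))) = 0.00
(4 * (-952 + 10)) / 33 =-1256 / 11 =-114.18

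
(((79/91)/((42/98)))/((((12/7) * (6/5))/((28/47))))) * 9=19355/3666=5.28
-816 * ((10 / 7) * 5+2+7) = -92208 / 7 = -13172.57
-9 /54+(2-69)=-403 /6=-67.17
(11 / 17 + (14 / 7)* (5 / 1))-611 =-10206 / 17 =-600.35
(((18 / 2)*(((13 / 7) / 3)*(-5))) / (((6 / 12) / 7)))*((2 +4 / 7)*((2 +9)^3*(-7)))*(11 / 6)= 17129970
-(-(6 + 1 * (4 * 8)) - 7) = 45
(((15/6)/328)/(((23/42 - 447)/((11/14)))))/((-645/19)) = 209/528928208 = 0.00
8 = 8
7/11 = 0.64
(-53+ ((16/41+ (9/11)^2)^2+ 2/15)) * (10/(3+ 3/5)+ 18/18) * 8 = -1563.81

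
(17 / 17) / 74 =1 / 74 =0.01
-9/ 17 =-0.53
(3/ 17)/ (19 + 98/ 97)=97/ 10999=0.01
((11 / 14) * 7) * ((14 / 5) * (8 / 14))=8.80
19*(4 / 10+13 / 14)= 1767 / 70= 25.24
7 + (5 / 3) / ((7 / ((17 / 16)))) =2437 / 336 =7.25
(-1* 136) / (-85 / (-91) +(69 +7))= -12376 / 7001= -1.77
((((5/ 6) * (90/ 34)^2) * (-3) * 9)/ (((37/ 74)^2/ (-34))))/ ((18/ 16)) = 19058.82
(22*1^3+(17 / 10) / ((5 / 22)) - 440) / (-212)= 1.94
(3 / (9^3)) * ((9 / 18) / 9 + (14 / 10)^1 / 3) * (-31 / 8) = -1457 / 174960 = -0.01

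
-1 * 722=-722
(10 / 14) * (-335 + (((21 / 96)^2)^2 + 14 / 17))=-29784597195 / 124780544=-238.70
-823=-823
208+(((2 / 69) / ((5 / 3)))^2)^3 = 481116639250064 / 2313060765625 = 208.00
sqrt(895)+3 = 32.92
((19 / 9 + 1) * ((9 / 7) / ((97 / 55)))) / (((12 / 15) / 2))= 550 / 97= 5.67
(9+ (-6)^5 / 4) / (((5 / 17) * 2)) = -6579 / 2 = -3289.50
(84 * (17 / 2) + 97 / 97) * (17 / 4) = 12155 / 4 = 3038.75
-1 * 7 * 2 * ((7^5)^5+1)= -18774960675295508611312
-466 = -466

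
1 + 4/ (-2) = -1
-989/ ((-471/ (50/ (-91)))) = -49450/ 42861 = -1.15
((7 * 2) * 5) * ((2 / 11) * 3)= 420 / 11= 38.18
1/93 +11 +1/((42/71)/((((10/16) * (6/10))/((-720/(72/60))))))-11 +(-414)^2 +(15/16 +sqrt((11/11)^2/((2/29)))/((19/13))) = 13 * sqrt(58)/38 +119018040133/694400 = 171399.55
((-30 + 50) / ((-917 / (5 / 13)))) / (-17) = 0.00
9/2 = 4.50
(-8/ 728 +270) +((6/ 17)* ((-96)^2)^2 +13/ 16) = 741995857695/ 24752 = 29977208.21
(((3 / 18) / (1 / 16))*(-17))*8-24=-1160 / 3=-386.67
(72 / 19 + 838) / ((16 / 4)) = 7997 / 38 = 210.45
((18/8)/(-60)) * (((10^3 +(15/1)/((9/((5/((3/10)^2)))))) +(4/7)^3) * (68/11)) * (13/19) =-559142597/3225915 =-173.33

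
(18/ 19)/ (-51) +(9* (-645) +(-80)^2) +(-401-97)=31325/ 323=96.98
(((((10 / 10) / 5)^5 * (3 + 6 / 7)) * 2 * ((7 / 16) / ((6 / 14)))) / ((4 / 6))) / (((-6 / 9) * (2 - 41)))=189 / 1300000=0.00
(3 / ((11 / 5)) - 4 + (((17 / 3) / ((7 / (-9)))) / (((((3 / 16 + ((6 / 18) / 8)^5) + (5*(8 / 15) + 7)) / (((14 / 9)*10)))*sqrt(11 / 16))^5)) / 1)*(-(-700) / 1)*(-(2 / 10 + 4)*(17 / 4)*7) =2536485 / 11 + 1217573090357139867806518820398314004276051968*sqrt(11) / 253360330411042696779158111759365206875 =16169284.80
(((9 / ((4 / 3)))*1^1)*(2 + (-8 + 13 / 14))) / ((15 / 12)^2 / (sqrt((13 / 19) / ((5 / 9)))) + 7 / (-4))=100.08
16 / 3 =5.33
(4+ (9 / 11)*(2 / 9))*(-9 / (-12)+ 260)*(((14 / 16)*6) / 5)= 503769 / 440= 1144.93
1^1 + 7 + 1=9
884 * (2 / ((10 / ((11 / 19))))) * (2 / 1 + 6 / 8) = 26741 / 95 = 281.48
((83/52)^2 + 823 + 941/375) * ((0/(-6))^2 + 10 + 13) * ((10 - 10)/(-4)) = 0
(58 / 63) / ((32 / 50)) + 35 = 18365 / 504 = 36.44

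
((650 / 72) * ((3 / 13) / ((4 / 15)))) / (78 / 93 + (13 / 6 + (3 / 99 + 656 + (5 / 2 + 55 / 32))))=255750 / 21712297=0.01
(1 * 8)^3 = 512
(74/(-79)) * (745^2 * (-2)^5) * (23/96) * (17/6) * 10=80295466750/711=112933145.92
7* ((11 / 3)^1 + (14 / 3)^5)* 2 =31037.08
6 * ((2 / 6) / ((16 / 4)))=1 / 2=0.50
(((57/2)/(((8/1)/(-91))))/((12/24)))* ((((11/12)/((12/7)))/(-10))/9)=133133/34560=3.85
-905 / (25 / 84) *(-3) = 45612 / 5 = 9122.40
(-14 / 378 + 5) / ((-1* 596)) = -67 / 8046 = -0.01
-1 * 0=0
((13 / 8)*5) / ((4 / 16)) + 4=73 / 2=36.50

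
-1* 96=-96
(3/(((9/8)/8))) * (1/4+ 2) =48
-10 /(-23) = 10 /23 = 0.43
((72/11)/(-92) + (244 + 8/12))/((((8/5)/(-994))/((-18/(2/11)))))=346001460/23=15043541.74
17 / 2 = 8.50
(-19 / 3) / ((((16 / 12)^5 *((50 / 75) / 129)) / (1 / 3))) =-198531 / 2048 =-96.94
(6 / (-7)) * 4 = -24 / 7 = -3.43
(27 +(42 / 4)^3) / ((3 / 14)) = 22113 / 4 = 5528.25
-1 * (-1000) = 1000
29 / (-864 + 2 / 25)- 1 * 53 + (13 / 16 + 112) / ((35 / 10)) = -12579537 / 604744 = -20.80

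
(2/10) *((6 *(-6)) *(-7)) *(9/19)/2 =1134/95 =11.94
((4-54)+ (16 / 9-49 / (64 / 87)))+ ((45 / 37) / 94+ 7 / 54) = -344639615 / 3004992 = -114.69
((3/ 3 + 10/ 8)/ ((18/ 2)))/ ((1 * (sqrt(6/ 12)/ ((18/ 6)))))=1.06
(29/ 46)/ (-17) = -29/ 782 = -0.04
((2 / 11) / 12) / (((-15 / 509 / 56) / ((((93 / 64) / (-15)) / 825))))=110453 / 32670000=0.00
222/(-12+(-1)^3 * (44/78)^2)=-168831/9368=-18.02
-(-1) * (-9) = -9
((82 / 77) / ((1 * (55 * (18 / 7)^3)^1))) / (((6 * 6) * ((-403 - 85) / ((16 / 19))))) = -2009 / 36804323160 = -0.00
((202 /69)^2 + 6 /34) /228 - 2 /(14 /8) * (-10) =1481246537 /129175452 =11.47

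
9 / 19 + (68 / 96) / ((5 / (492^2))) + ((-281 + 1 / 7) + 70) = 22664541 / 665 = 34082.02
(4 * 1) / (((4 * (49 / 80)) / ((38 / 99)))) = 3040 / 4851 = 0.63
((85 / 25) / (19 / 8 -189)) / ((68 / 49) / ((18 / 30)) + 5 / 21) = -6664 / 933125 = -0.01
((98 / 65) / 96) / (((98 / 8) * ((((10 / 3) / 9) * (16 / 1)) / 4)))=9 / 10400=0.00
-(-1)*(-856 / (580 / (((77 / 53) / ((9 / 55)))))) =-181258 / 13833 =-13.10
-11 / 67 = -0.16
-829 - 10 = -839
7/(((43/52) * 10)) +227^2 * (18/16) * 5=498544531/1720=289851.47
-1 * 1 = -1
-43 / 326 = -0.13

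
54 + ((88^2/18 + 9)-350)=1289/9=143.22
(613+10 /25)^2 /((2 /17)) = 3198206.26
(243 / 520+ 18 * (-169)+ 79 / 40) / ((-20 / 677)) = 107004589 / 1040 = 102889.03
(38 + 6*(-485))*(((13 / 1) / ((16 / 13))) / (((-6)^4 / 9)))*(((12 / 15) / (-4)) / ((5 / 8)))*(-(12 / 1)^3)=-2912208 / 25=-116488.32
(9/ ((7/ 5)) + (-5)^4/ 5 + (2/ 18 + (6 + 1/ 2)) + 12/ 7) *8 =70436/ 63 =1118.03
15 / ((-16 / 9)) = -135 / 16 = -8.44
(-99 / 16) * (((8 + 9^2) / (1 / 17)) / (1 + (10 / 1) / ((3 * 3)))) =-1348083 / 304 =-4434.48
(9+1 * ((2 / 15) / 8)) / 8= 541 / 480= 1.13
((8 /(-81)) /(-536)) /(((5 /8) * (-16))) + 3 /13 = 162797 /705510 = 0.23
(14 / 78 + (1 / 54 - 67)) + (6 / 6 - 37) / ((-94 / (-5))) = -2267245 / 32994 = -68.72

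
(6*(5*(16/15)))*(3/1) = 96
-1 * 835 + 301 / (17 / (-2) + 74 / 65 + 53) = -4914925 / 5933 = -828.40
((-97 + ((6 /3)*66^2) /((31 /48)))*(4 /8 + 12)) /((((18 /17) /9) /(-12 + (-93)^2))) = 1523971227525 /124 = 12290090544.56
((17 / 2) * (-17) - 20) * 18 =-2961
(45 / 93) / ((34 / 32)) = 240 / 527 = 0.46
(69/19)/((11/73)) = 24.10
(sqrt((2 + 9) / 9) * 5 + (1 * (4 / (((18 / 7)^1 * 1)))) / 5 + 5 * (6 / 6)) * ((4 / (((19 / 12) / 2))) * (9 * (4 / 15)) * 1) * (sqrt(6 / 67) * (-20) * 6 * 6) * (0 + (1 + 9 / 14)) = -3179520 * sqrt(4422) / 8911 -50660352 * sqrt(402) / 44555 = -46524.46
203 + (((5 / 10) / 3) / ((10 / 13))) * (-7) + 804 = 60329 / 60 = 1005.48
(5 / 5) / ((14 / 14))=1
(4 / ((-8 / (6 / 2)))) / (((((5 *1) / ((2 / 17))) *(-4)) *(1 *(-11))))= -3 / 3740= -0.00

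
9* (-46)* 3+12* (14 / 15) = -6154 / 5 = -1230.80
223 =223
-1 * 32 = -32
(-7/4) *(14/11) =-49/22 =-2.23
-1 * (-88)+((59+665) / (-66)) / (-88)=127957 / 1452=88.12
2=2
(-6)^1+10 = 4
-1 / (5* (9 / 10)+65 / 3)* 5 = -30 / 157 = -0.19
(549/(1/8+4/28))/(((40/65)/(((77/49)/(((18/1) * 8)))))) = 8723/240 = 36.35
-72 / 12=-6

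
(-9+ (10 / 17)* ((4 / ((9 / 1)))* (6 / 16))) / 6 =-227 / 153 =-1.48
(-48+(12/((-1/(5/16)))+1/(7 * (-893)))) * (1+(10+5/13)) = -47876557/81263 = -589.16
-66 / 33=-2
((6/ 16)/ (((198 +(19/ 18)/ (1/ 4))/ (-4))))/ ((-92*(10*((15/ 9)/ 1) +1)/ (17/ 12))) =459/ 70994560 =0.00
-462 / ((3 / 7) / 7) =-7546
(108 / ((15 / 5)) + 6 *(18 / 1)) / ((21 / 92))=4416 / 7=630.86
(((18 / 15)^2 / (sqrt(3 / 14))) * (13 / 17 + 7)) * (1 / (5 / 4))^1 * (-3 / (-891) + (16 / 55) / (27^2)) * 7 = 67648 * sqrt(42) / 860625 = 0.51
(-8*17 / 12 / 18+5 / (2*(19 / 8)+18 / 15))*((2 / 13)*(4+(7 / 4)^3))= 405523 / 1336608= 0.30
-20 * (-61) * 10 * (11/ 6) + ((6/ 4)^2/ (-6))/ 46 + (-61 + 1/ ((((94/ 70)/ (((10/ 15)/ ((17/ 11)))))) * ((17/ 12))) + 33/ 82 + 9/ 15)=22306.89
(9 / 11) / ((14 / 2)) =9 / 77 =0.12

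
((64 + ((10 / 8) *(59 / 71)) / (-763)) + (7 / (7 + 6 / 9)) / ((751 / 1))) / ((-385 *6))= -239546393621 / 8646147315960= -0.03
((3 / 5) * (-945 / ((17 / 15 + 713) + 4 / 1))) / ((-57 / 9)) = 25515 / 204668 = 0.12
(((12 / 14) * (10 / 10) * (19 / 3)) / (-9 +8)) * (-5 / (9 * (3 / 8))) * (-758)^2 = 873337280 / 189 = 4620832.17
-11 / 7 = -1.57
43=43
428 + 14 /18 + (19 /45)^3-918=-44573516 /91125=-489.15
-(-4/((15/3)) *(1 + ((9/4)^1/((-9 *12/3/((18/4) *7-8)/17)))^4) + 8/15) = 310940.69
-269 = -269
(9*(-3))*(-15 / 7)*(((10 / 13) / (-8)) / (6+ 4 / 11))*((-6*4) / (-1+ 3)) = 13365 / 1274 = 10.49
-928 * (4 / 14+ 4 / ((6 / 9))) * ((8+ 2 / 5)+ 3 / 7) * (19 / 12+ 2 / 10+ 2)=-238673248 / 1225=-194835.30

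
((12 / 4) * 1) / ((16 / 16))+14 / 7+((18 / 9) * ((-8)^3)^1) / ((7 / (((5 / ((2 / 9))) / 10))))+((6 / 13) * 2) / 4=-29476 / 91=-323.91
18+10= 28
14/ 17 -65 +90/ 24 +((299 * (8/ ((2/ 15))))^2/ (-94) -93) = -10943172751/ 3196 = -3424021.51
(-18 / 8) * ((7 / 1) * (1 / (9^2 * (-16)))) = 7 / 576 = 0.01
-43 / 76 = -0.57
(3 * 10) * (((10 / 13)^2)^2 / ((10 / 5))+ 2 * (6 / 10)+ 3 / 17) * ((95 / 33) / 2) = 357830515 / 5340907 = 67.00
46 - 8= 38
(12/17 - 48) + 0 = -804/17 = -47.29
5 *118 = 590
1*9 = 9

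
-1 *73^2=-5329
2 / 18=1 / 9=0.11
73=73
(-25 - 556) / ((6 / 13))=-7553 / 6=-1258.83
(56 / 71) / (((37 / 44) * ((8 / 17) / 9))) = 47124 / 2627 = 17.94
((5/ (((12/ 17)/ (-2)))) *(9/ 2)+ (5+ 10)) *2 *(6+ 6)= -1170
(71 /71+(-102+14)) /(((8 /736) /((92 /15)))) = -245456 /5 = -49091.20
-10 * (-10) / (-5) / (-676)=5 / 169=0.03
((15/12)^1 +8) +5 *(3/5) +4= 65/4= 16.25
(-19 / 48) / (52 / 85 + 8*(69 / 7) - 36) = -0.01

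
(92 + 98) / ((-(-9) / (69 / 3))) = 4370 / 9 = 485.56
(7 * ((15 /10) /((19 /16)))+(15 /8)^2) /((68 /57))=45081 /4352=10.36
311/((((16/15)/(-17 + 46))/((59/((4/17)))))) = 135690855/64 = 2120169.61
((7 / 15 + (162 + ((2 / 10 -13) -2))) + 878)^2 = 9467929 / 9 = 1051992.11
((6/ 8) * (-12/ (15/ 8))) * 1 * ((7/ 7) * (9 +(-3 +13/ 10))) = -876/ 25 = -35.04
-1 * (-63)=63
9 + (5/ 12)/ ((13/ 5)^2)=18377/ 2028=9.06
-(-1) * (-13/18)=-13/18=-0.72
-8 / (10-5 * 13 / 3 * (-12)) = -4 / 135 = -0.03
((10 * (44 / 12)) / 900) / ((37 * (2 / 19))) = 209 / 19980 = 0.01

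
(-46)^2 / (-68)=-31.12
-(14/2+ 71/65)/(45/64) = -11.51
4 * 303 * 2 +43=2467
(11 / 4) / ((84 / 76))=209 / 84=2.49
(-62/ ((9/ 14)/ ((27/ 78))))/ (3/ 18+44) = -2604/ 3445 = -0.76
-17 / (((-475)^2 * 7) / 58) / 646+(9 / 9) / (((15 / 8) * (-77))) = -6859957 / 990268125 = -0.01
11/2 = 5.50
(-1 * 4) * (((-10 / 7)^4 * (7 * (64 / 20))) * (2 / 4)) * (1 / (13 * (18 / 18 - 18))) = 64000 / 75803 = 0.84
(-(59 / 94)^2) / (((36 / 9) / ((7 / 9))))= -24367 / 318096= -0.08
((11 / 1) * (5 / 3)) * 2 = 110 / 3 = 36.67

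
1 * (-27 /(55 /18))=-486 /55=-8.84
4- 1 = 3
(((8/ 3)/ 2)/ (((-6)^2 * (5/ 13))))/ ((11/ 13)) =169/ 1485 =0.11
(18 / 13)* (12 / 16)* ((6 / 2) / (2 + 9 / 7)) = 567 / 598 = 0.95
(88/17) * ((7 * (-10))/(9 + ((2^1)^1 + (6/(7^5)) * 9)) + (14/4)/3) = -26.89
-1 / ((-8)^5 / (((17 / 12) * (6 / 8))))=17 / 524288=0.00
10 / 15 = 2 / 3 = 0.67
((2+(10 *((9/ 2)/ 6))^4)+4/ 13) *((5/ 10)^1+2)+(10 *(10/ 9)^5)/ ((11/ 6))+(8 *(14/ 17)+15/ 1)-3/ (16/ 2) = 12167331551285/ 1531179936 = 7946.38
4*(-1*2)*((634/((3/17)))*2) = -172448/3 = -57482.67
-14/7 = -2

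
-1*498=-498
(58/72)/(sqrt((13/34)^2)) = 493/234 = 2.11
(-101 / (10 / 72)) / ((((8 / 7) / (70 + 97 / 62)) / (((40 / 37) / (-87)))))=649026 / 1147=565.85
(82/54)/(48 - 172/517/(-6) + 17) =517/22149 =0.02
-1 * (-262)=262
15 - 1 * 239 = -224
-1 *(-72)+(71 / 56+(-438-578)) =-52793 / 56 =-942.73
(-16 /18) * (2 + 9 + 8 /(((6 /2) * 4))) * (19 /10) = -532 /27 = -19.70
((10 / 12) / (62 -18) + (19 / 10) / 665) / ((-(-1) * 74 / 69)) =23161 / 1139600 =0.02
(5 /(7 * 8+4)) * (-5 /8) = -5 /96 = -0.05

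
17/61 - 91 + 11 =-4863/61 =-79.72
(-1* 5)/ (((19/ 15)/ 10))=-750/ 19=-39.47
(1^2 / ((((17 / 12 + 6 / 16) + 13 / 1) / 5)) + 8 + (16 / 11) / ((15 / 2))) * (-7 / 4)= -174916 / 11715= -14.93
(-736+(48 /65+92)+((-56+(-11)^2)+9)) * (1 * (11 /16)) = -391.37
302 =302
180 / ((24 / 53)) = 795 / 2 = 397.50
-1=-1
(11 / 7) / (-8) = -0.20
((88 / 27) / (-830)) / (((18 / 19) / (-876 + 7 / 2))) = 72941 / 20169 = 3.62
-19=-19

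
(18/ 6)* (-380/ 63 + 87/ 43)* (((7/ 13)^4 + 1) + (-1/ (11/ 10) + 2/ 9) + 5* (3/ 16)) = -93670548425/ 5836040496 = -16.05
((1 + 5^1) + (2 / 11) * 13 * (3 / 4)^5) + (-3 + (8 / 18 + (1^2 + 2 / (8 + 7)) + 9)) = 3583307 / 253440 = 14.14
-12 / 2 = -6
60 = 60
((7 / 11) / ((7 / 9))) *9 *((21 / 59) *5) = 8505 / 649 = 13.10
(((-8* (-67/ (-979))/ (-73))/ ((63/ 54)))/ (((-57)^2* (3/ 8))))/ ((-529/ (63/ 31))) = -8576/ 423087427213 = -0.00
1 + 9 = 10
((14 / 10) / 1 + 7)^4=3111696 / 625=4978.71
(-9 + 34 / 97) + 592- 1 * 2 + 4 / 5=282343 / 485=582.15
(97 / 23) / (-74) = -97 / 1702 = -0.06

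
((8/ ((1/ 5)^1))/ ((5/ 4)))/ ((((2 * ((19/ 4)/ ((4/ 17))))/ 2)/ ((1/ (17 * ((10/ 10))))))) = 512/ 5491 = 0.09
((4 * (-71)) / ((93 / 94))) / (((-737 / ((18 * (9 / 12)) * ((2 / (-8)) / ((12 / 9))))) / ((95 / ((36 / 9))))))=-8559405 / 365552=-23.42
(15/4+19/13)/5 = 271/260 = 1.04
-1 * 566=-566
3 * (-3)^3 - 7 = -88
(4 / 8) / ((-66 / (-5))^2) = 25 / 8712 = 0.00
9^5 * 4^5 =60466176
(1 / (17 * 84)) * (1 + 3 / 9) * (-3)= -1 / 357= -0.00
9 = 9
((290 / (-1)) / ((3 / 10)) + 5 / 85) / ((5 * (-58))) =49297 / 14790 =3.33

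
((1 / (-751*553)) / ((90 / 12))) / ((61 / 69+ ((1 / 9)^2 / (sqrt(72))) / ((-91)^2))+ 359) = -587350151729123328 / 658394244623730928048243435+ 202761468*sqrt(2) / 658394244623730928048243435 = -0.00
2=2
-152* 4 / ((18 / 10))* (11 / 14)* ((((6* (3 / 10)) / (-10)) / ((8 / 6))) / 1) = 1254 / 35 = 35.83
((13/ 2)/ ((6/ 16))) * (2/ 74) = 52/ 111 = 0.47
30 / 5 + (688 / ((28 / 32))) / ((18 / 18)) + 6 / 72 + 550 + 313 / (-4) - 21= 52211 / 42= 1243.12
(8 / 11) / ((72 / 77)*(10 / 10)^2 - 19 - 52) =-56 / 5395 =-0.01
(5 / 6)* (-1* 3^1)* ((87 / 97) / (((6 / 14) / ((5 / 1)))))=-26.16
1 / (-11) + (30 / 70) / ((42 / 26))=0.17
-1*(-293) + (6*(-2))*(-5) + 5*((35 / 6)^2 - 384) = -50287 / 36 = -1396.86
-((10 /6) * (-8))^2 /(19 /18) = -3200 /19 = -168.42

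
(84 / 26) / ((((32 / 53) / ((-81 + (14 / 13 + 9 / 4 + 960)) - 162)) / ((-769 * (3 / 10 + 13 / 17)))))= -5802739441149 / 1838720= -3155858.12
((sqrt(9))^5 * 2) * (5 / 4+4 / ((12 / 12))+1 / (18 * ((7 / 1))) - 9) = -25461 / 14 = -1818.64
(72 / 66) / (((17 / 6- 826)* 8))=-9 / 54329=-0.00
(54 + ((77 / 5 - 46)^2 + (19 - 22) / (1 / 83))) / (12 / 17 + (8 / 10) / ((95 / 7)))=2993241 / 3088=969.31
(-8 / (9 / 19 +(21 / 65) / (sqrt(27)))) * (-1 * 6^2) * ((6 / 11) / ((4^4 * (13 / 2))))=4501575 / 22197692 - 341145 * sqrt(3) / 22197692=0.18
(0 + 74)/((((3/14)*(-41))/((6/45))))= -1.12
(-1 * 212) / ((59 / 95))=-20140 / 59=-341.36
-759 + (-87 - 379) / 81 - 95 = -69640 / 81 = -859.75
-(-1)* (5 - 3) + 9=11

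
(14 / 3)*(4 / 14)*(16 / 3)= 64 / 9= 7.11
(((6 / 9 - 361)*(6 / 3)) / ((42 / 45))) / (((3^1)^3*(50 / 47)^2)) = -2387929 / 94500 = -25.27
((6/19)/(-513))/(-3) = 2/9747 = 0.00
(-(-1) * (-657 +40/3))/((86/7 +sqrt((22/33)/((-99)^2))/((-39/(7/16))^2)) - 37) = 26.04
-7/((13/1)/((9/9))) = -7/13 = -0.54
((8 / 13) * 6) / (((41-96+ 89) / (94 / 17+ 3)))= 3480 / 3757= 0.93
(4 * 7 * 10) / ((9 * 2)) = 140 / 9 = 15.56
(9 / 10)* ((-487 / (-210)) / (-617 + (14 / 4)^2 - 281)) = -0.00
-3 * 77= -231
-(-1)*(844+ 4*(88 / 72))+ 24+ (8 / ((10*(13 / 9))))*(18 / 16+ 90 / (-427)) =436339523 / 499590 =873.40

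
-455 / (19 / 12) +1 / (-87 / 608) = -486572 / 1653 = -294.36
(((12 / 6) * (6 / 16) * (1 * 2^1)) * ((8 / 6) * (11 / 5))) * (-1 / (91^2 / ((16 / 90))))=-176 / 1863225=-0.00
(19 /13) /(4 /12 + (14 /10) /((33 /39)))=3135 /4264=0.74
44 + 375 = 419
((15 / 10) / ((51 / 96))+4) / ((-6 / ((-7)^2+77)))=-2436 / 17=-143.29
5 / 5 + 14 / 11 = 25 / 11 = 2.27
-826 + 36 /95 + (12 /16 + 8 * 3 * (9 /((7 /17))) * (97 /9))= 12844723 /2660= 4828.84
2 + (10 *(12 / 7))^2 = 14498 / 49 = 295.88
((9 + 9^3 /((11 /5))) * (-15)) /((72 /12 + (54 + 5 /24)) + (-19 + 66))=-1347840 /28303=-47.62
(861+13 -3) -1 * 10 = 861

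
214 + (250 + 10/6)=1397/3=465.67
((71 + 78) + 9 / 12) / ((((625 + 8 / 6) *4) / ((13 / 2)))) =23361 / 60128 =0.39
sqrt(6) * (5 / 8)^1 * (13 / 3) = 65 * sqrt(6) / 24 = 6.63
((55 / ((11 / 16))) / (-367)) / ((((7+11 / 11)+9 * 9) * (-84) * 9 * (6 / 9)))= 10 / 2057769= 0.00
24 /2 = 12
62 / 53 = 1.17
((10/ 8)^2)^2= 625/ 256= 2.44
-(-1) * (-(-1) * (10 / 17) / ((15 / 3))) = 2 / 17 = 0.12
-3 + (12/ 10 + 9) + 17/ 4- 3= 169/ 20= 8.45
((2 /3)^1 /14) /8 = 1 /168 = 0.01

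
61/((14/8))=244/7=34.86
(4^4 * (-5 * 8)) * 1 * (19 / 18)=-97280 / 9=-10808.89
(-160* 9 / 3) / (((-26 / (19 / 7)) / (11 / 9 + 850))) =11644720 / 273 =42654.65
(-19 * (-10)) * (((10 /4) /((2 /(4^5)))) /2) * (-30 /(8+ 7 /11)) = -422400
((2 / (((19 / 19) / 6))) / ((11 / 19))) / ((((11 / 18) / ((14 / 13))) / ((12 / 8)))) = 54.79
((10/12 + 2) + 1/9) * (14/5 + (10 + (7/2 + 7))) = 68.61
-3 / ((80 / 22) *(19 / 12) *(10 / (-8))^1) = 198 / 475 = 0.42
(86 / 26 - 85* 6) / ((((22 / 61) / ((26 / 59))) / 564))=-226619148 / 649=-349182.05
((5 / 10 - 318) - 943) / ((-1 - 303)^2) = -2521 / 184832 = -0.01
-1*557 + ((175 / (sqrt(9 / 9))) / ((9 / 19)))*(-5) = -21638 / 9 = -2404.22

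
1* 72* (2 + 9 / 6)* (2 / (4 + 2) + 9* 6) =13692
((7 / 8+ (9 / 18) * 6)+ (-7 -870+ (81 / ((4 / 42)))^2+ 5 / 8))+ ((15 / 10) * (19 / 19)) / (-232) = 335229673 / 464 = 722477.74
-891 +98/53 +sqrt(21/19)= -47125/53 +sqrt(399)/19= -888.10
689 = 689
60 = 60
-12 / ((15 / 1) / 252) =-1008 / 5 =-201.60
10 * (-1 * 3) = -30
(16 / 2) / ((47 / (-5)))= -40 / 47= -0.85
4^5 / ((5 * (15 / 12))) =4096 / 25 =163.84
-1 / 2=-0.50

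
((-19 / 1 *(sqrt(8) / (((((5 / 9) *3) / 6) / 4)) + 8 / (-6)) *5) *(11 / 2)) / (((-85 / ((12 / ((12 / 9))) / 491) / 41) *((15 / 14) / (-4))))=959728 / 41735 - 103650624 *sqrt(2) / 208675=-679.46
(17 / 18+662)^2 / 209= 142396489 / 67716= 2102.85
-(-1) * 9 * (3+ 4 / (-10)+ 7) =432 / 5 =86.40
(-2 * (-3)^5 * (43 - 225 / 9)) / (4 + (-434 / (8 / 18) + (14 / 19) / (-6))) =-997272 / 110879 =-8.99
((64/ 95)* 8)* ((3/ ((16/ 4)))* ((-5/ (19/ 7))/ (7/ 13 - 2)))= 34944/ 6859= 5.09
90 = 90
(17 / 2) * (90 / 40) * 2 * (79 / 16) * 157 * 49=92985291 / 64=1452895.17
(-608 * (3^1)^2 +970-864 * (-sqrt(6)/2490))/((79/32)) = -144064/79 +4608 * sqrt(6)/32785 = -1823.25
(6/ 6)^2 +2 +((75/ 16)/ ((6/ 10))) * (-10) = -601/ 8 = -75.12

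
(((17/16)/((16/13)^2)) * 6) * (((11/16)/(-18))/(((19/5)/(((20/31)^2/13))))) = -303875/224366592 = -0.00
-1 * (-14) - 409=-395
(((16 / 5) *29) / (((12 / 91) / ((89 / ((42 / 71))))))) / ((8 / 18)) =2382263 / 10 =238226.30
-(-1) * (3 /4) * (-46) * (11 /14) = -759 /28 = -27.11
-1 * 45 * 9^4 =-295245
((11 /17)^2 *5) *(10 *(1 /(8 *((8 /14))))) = 21175 /4624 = 4.58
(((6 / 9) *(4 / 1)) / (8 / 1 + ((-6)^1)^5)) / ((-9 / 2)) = 2 / 26217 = 0.00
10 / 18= 0.56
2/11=0.18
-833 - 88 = -921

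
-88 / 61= -1.44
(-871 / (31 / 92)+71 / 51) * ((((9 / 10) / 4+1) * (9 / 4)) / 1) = -600426057 / 84320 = -7120.80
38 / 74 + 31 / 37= 50 / 37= 1.35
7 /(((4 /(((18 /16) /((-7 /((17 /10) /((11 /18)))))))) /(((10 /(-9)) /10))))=153 /1760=0.09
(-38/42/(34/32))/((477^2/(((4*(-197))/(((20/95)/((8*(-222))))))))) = -24.88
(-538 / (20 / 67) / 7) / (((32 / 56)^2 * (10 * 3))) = -126161 / 4800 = -26.28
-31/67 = -0.46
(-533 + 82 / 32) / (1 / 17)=-9017.44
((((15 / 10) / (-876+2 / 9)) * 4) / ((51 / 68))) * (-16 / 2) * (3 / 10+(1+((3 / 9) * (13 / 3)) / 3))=0.13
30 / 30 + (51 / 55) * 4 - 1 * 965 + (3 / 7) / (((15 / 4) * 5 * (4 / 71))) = -1847779 / 1925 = -959.89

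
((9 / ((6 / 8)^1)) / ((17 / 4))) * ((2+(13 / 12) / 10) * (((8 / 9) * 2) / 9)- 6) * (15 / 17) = -108544 / 7803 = -13.91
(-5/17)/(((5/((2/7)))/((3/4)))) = -3/238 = -0.01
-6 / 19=-0.32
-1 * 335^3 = -37595375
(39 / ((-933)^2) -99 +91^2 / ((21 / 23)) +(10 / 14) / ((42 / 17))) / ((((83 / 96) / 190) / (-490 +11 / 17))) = -6451363824216952800 / 6687193219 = -964734173.66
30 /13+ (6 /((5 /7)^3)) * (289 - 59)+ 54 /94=57886173 /15275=3789.60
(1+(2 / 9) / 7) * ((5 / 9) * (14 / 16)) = 325 / 648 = 0.50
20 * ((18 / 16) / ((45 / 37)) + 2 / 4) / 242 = 57 / 484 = 0.12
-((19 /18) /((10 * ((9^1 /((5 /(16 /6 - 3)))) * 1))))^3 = 6859 /1259712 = 0.01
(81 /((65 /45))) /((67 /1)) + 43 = 43.84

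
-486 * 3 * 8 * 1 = -11664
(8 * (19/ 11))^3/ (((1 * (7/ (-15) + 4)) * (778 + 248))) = 462080/ 634887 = 0.73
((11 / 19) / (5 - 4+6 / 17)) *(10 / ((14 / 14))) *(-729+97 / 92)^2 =4193582376335 / 1849384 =2267556.32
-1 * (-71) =71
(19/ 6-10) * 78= -533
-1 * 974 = -974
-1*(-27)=27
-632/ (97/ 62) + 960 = 53936/ 97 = 556.04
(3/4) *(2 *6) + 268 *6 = 1617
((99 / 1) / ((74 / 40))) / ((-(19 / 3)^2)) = -1.33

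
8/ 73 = 0.11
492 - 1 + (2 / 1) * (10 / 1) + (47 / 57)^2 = 511.68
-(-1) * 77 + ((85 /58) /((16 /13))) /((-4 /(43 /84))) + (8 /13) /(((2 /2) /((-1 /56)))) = 311457569 /4053504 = 76.84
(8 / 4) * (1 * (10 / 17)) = 20 / 17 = 1.18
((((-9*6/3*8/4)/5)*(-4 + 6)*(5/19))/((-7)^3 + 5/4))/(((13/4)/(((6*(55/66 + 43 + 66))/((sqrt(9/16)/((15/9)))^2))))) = 33740800/3038841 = 11.10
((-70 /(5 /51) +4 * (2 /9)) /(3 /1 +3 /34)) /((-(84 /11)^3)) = 72610043 /140026320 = 0.52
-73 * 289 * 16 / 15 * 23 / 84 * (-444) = 287256752 / 105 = 2735778.59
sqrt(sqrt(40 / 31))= 5^(1 / 4) * 62^(3 / 4) / 31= 1.07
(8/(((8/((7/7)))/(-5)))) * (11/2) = -55/2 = -27.50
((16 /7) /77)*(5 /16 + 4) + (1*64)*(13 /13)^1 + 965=554700 /539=1029.13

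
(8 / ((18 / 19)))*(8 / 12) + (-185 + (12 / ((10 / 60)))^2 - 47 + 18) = 134342 / 27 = 4975.63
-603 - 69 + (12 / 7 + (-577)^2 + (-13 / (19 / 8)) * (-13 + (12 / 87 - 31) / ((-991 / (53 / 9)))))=332328.87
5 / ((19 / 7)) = 35 / 19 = 1.84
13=13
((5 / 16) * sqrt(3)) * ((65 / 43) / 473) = 0.00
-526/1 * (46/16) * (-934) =2824883/2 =1412441.50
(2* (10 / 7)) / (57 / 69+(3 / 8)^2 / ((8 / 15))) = 235520 / 89831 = 2.62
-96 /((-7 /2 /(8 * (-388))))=-85138.29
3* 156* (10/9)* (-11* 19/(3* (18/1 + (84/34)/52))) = -48036560/23931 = -2007.29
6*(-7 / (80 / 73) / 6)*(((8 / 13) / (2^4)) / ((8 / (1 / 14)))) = -73 / 33280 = -0.00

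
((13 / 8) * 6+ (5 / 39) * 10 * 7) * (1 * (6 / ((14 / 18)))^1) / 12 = 8763 / 728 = 12.04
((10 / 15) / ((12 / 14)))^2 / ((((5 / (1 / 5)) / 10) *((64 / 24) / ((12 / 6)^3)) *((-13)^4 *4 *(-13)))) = -49 / 100249110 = -0.00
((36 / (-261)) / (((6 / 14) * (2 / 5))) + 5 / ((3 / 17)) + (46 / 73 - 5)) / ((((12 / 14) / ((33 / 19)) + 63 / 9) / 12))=45301256 / 1221509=37.09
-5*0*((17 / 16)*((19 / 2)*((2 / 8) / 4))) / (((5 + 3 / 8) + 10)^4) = 0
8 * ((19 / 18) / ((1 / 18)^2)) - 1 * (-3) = 2739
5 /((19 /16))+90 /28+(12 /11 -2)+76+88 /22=253145 /2926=86.52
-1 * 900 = -900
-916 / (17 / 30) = -27480 / 17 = -1616.47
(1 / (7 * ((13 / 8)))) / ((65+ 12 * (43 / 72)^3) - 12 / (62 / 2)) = 7713792 / 5893708639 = 0.00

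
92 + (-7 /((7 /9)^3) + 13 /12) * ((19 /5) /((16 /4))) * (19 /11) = 69.36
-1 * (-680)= 680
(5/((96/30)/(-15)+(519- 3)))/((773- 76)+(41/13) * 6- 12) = 4875/353997284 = 0.00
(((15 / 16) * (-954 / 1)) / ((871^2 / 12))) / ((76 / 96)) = -257580 / 14414179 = -0.02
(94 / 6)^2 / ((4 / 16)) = 8836 / 9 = 981.78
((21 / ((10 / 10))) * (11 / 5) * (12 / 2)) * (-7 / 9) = -1078 / 5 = -215.60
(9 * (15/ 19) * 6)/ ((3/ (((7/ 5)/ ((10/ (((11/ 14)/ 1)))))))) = 297/ 190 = 1.56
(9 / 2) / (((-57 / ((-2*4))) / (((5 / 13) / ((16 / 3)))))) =45 / 988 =0.05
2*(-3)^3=-54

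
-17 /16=-1.06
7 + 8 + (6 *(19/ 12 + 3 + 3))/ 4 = 26.38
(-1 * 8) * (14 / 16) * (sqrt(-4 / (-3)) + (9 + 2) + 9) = -140- 14 * sqrt(3) / 3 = -148.08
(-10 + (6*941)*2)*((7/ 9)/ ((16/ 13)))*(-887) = -455324597/ 72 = -6323952.74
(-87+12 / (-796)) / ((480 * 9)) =-481 / 23880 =-0.02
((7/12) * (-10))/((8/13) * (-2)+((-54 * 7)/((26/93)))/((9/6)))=455/70404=0.01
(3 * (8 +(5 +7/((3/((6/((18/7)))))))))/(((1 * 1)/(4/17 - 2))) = -1660/17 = -97.65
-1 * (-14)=14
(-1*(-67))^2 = 4489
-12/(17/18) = -216/17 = -12.71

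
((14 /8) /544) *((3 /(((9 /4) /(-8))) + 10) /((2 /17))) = -7 /384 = -0.02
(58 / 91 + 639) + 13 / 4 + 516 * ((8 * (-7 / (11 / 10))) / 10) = -7944023 / 4004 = -1984.02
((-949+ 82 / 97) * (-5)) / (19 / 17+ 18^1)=1563507 / 6305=247.98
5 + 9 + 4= 18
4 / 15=0.27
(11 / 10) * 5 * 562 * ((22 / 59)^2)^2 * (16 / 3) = 11585364736 / 36352083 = 318.70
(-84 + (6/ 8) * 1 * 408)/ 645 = 0.34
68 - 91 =-23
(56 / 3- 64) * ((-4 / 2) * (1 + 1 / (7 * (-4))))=612 / 7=87.43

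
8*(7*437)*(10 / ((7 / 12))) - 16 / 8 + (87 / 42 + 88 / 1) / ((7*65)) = 205563917 / 490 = 419518.20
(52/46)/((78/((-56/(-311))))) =56/21459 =0.00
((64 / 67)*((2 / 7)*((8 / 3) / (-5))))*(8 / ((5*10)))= -4096 / 175875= -0.02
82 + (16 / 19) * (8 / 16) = 82.42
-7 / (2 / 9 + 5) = -63 / 47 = -1.34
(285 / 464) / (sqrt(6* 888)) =95* sqrt(37) / 68672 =0.01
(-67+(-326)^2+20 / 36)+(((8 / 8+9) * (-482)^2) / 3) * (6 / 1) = 42774206 / 9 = 4752689.56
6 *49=294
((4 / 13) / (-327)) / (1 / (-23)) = 92 / 4251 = 0.02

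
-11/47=-0.23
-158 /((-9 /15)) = 790 /3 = 263.33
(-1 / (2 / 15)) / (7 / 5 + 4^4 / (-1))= 75 / 2546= 0.03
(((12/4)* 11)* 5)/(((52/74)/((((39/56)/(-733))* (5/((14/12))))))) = -274725/287336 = -0.96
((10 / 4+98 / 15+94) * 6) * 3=9273 / 5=1854.60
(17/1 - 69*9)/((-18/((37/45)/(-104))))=-5587/21060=-0.27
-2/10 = -0.20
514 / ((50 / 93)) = 23901 / 25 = 956.04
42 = 42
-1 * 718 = -718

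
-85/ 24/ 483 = -85/ 11592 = -0.01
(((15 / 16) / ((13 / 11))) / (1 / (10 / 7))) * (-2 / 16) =-825 / 5824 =-0.14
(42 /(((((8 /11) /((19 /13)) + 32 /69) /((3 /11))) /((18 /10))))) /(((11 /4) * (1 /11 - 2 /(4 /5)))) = -1486674 /459245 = -3.24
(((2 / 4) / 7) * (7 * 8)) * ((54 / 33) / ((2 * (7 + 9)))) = 9 / 44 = 0.20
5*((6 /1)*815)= 24450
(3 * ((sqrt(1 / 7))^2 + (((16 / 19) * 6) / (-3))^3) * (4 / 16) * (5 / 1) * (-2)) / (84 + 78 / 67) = 74543195 / 182641452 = 0.41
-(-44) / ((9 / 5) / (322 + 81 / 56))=996215 / 126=7906.47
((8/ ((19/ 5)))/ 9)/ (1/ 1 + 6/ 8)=160/ 1197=0.13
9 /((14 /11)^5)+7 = 5214227 /537824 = 9.70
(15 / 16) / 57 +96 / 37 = 29369 / 11248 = 2.61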